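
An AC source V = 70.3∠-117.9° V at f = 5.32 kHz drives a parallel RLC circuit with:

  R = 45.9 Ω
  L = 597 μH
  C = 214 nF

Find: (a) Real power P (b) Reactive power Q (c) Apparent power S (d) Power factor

Step 1 — Angular frequency: ω = 2π·f = 2π·5320 = 3.343e+04 rad/s.
Step 2 — Component impedances:
  R: Z = R = 45.9 Ω
  L: Z = jωL = j·3.343e+04·0.000597 = 0 + j19.96 Ω
  C: Z = 1/(jωC) = -j/(ω·C) = 0 - j139.8 Ω
Step 3 — Parallel combination: 1/Z_total = 1/R + 1/L + 1/C; Z_total = 9.391 + j18.52 Ω = 20.76∠63.1° Ω.
Step 4 — Source phasor: V = 70.3∠-117.9° V = -32.9 - j62.13 V.
Step 5 — Current: I = V / Z = -3.386 + j0.05955 A = 3.386∠179.0° A.
Step 6 — Complex power: S = V·I* = 107.7 + j212.3 VA.
Step 7 — Real power: P = Re(S) = 107.7 W.
Step 8 — Reactive power: Q = Im(S) = 212.3 VAR.
Step 9 — Apparent power: |S| = 238 VA.
Step 10 — Power factor: PF = P/|S| = 0.4523 (lagging).

(a) P = 107.7 W  (b) Q = 212.3 VAR  (c) S = 238 VA  (d) PF = 0.4523 (lagging)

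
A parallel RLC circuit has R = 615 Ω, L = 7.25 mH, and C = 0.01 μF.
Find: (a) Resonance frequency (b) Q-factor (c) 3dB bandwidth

Step 1 — Resonance: ω₀ = 1/√(LC) = 1/√(0.00725·1e-08) = 1.174e+05 rad/s.
Step 2 — f₀ = ω₀/(2π) = 1.869e+04 Hz.
Step 3 — Parallel Q: Q = R/(ω₀L) = 615/(1.174e+05·0.00725) = 0.7223.
Step 4 — Bandwidth: Δω = ω₀/Q = 1.626e+05 rad/s; BW = Δω/(2π) = 2.588e+04 Hz.

(a) f₀ = 1.869e+04 Hz  (b) Q = 0.7223  (c) BW = 2.588e+04 Hz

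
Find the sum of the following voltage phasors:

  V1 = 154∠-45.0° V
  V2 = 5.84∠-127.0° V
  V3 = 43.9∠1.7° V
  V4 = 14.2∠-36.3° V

Step 1 — Convert each phasor to rectangular form:
  V1 = 154·(cos(-45.0°) + j·sin(-45.0°)) = 108.9 - j108.9 V
  V2 = 5.84·(cos(-127.0°) + j·sin(-127.0°)) = -3.515 - j4.664 V
  V3 = 43.9·(cos(1.7°) + j·sin(1.7°)) = 43.88 + j1.302 V
  V4 = 14.2·(cos(-36.3°) + j·sin(-36.3°)) = 11.44 - j8.407 V
Step 2 — Sum components: V_total = 160.7 - j120.7 V.
Step 3 — Convert to polar: |V_total| = 201 V, ∠V_total = -36.9°.

V_total = 201∠-36.9° V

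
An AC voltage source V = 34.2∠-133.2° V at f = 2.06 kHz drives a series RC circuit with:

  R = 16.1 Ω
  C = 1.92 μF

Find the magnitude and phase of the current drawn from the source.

Step 1 — Angular frequency: ω = 2π·f = 2π·2060 = 1.294e+04 rad/s.
Step 2 — Component impedances:
  R: Z = R = 16.1 Ω
  C: Z = 1/(jωC) = -j/(ω·C) = 0 - j40.24 Ω
Step 3 — Series combination: Z_total = R + C = 16.1 - j40.24 Ω = 43.34∠-68.2° Ω.
Step 4 — Source phasor: V = 34.2∠-133.2° V = -23.41 - j24.93 V.
Step 5 — Ohm's law: I = V / Z_total = (-23.41 - j24.93) / (16.1 - j40.24) = 0.3334 - j0.7152 A.
Step 6 — Convert to polar: |I| = 0.7891 A, ∠I = -65.0°.

I = 0.7891∠-65.0° A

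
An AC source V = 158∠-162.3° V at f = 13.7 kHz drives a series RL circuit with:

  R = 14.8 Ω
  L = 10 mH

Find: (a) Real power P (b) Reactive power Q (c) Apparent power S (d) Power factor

Step 1 — Angular frequency: ω = 2π·f = 2π·1.37e+04 = 8.608e+04 rad/s.
Step 2 — Component impedances:
  R: Z = R = 14.8 Ω
  L: Z = jωL = j·8.608e+04·0.01 = 0 + j860.8 Ω
Step 3 — Series combination: Z_total = R + L = 14.8 + j860.8 Ω = 860.9∠89.0° Ω.
Step 4 — Source phasor: V = 158∠-162.3° V = -150.5 - j48.04 V.
Step 5 — Current: I = V / Z = -0.05879 + j0.1739 A = 0.1835∠108.7° A.
Step 6 — Complex power: S = V·I* = 0.4985 + j28.99 VA.
Step 7 — Real power: P = Re(S) = 0.4985 W.
Step 8 — Reactive power: Q = Im(S) = 28.99 VAR.
Step 9 — Apparent power: |S| = 29 VA.
Step 10 — Power factor: PF = P/|S| = 0.01719 (lagging).

(a) P = 0.4985 W  (b) Q = 28.99 VAR  (c) S = 29 VA  (d) PF = 0.01719 (lagging)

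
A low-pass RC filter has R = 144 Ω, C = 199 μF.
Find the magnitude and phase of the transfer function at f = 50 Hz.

Step 1 — Angular frequency: ω = 2π·50 = 314.2 rad/s.
Step 2 — Transfer function: H(jω) = 1/(1 + jωRC).
Step 3 — Denominator: 1 + jωRC = 1 + j·314.2·144·0.000199 = 1 + j9.003.
Step 4 — H = 0.01219 - j0.1097.
Step 5 — Magnitude: |H| = 0.1104 (-19.1 dB); phase: φ = -83.7°.

|H| = 0.1104 (-19.1 dB), φ = -83.7°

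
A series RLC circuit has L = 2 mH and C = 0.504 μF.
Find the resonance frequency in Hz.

Step 1 — Resonance condition Im(Z)=0 gives ω₀ = 1/√(LC).
Step 2 — ω₀ = 1/√(0.002·5.04e-07) = 3.15e+04 rad/s.
Step 3 — f₀ = ω₀/(2π) = 5013 Hz.

f₀ = 5013 Hz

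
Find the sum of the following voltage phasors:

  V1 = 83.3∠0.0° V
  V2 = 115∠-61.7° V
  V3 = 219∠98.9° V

Step 1 — Convert each phasor to rectangular form:
  V1 = 83.3·(cos(0.0°) + j·sin(0.0°)) = 83.3 V
  V2 = 115·(cos(-61.7°) + j·sin(-61.7°)) = 54.52 - j101.3 V
  V3 = 219·(cos(98.9°) + j·sin(98.9°)) = -33.88 + j216.4 V
Step 2 — Sum components: V_total = 103.9 + j115.1 V.
Step 3 — Convert to polar: |V_total| = 155.1 V, ∠V_total = 47.9°.

V_total = 155.1∠47.9° V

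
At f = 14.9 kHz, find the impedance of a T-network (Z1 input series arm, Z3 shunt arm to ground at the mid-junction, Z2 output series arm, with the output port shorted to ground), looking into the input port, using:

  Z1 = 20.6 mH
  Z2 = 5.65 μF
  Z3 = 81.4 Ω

Step 1 — Angular frequency: ω = 2π·f = 2π·1.49e+04 = 9.362e+04 rad/s.
Step 2 — Component impedances:
  Z1: Z = jωL = j·9.362e+04·0.0206 = 0 + j1929 Ω
  Z2: Z = 1/(jωC) = -j/(ω·C) = 0 - j1.891 Ω
  Z3: Z = R = 81.4 Ω
Step 3 — With the output port shorted to ground, the output series arm Z2 runs from the junction to ground; the shunt arm Z3 also runs from the junction to ground. They appear in parallel: Z3 || Z2 = 0.04388 - j1.89 Ω.
Step 4 — Series with input arm Z1: Z_in = Z1 + (Z3 || Z2) = 0.04388 + j1927 Ω = 1927∠90.0° Ω.

Z = 0.04388 + j1927 Ω = 1927∠90.0° Ω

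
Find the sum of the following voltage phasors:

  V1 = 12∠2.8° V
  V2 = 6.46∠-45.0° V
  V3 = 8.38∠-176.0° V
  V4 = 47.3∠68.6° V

Step 1 — Convert each phasor to rectangular form:
  V1 = 12·(cos(2.8°) + j·sin(2.8°)) = 11.99 + j0.5862 V
  V2 = 6.46·(cos(-45.0°) + j·sin(-45.0°)) = 4.568 - j4.568 V
  V3 = 8.38·(cos(-176.0°) + j·sin(-176.0°)) = -8.36 - j0.5846 V
  V4 = 47.3·(cos(68.6°) + j·sin(68.6°)) = 17.26 + j44.04 V
Step 2 — Sum components: V_total = 25.45 + j39.47 V.
Step 3 — Convert to polar: |V_total| = 46.97 V, ∠V_total = 57.2°.

V_total = 46.97∠57.2° V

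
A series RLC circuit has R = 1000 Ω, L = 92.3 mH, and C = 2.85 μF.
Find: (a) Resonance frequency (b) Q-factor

Step 1 — Resonance condition Im(Z)=0 gives ω₀ = 1/√(LC).
Step 2 — ω₀ = 1/√(0.0923·2.85e-06) = 1950 rad/s.
Step 3 — f₀ = ω₀/(2π) = 310.3 Hz.
Step 4 — Series Q: Q = ω₀L/R = 1950·0.0923/1000 = 0.18.

(a) f₀ = 310.3 Hz  (b) Q = 0.18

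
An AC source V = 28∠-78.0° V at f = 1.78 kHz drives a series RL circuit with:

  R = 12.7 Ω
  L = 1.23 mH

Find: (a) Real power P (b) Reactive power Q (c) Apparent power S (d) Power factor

Step 1 — Angular frequency: ω = 2π·f = 2π·1780 = 1.118e+04 rad/s.
Step 2 — Component impedances:
  R: Z = R = 12.7 Ω
  L: Z = jωL = j·1.118e+04·0.00123 = 0 + j13.76 Ω
Step 3 — Series combination: Z_total = R + L = 12.7 + j13.76 Ω = 18.72∠47.3° Ω.
Step 4 — Source phasor: V = 28∠-78.0° V = 5.822 - j27.39 V.
Step 5 — Current: I = V / Z = -0.8639 - j1.221 A = 1.496∠-125.3° A.
Step 6 — Complex power: S = V·I* = 28.41 + j30.77 VA.
Step 7 — Real power: P = Re(S) = 28.41 W.
Step 8 — Reactive power: Q = Im(S) = 30.77 VAR.
Step 9 — Apparent power: |S| = 41.87 VA.
Step 10 — Power factor: PF = P/|S| = 0.6783 (lagging).

(a) P = 28.41 W  (b) Q = 30.77 VAR  (c) S = 41.87 VA  (d) PF = 0.6783 (lagging)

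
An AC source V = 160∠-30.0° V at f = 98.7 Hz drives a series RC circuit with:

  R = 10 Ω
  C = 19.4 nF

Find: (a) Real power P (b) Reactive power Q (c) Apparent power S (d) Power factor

Step 1 — Angular frequency: ω = 2π·f = 2π·98.7 = 620.2 rad/s.
Step 2 — Component impedances:
  R: Z = R = 10 Ω
  C: Z = 1/(jωC) = -j/(ω·C) = 0 - j8.312e+04 Ω
Step 3 — Series combination: Z_total = R + C = 10 - j8.312e+04 Ω = 8.312e+04∠-90.0° Ω.
Step 4 — Source phasor: V = 160∠-30.0° V = 138.6 - j80 V.
Step 5 — Current: I = V / Z = 0.0009627 + j0.001667 A = 0.001925∠60.0° A.
Step 6 — Complex power: S = V·I* = 3.705e-05 - j0.308 VA.
Step 7 — Real power: P = Re(S) = 3.705e-05 W.
Step 8 — Reactive power: Q = Im(S) = -0.308 VAR.
Step 9 — Apparent power: |S| = 0.308 VA.
Step 10 — Power factor: PF = P/|S| = 0.0001203 (leading).

(a) P = 3.705e-05 W  (b) Q = -0.308 VAR  (c) S = 0.308 VA  (d) PF = 0.0001203 (leading)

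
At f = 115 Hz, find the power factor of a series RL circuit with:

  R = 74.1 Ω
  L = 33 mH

Step 1 — Angular frequency: ω = 2π·f = 2π·115 = 722.6 rad/s.
Step 2 — Component impedances:
  R: Z = R = 74.1 Ω
  L: Z = jωL = j·722.6·0.033 = 0 + j23.84 Ω
Step 3 — Series combination: Z_total = R + L = 74.1 + j23.84 Ω = 77.84∠17.8° Ω.
Step 4 — Power factor: PF = cos(φ) = Re(Z)/|Z| = 74.1/77.842 = 0.9519.
Step 5 — Type: Im(Z) = 23.84 ⇒ lagging (phase φ = 17.8°).

PF = 0.9519 (lagging, φ = 17.8°)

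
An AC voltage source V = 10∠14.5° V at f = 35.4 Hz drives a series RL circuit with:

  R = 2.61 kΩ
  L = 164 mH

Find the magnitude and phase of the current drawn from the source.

Step 1 — Angular frequency: ω = 2π·f = 2π·35.4 = 222.4 rad/s.
Step 2 — Component impedances:
  R: Z = R = 2610 Ω
  L: Z = jωL = j·222.4·0.164 = 0 + j36.48 Ω
Step 3 — Series combination: Z_total = R + L = 2610 + j36.48 Ω = 2610∠0.8° Ω.
Step 4 — Source phasor: V = 10∠14.5° V = 9.681 + j2.504 V.
Step 5 — Ohm's law: I = V / Z_total = (9.681 + j2.504) / (2610 + j36.48) = 0.003722 + j0.0009073 A.
Step 6 — Convert to polar: |I| = 0.003831 A, ∠I = 13.7°.

I = 0.003831∠13.7° A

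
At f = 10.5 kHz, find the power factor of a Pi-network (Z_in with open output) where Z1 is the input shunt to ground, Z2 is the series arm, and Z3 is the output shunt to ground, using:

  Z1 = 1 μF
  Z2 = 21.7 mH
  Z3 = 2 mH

Step 1 — Angular frequency: ω = 2π·f = 2π·1.05e+04 = 6.597e+04 rad/s.
Step 2 — Component impedances:
  Z1: Z = 1/(jωC) = -j/(ω·C) = 0 - j15.16 Ω
  Z2: Z = jωL = j·6.597e+04·0.0217 = 0 + j1432 Ω
  Z3: Z = jωL = j·6.597e+04·0.002 = 0 + j131.9 Ω
Step 3 — With open output, the series arm Z2 and the output shunt Z3 appear in series to ground: Z2 + Z3 = 0 + j1564 Ω.
Step 4 — Parallel with input shunt Z1: Z_in = Z1 || (Z2 + Z3) = 0 - j15.31 Ω = 15.31∠-90.0° Ω.
Step 5 — Power factor: PF = cos(φ) = Re(Z)/|Z| = 0/15.31 = 0.
Step 6 — Type: Im(Z) = -15.31 ⇒ leading (phase φ = -90.0°).

PF = 0 (leading, φ = -90.0°)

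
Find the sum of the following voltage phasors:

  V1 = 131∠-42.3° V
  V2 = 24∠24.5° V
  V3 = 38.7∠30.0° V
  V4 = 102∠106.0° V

Step 1 — Convert each phasor to rectangular form:
  V1 = 131·(cos(-42.3°) + j·sin(-42.3°)) = 96.89 - j88.16 V
  V2 = 24·(cos(24.5°) + j·sin(24.5°)) = 21.84 + j9.953 V
  V3 = 38.7·(cos(30.0°) + j·sin(30.0°)) = 33.52 + j19.35 V
  V4 = 102·(cos(106.0°) + j·sin(106.0°)) = -28.12 + j98.05 V
Step 2 — Sum components: V_total = 124.1 + j39.19 V.
Step 3 — Convert to polar: |V_total| = 130.2 V, ∠V_total = 17.5°.

V_total = 130.2∠17.5° V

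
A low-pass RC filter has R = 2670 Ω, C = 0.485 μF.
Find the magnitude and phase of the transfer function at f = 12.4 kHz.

Step 1 — Angular frequency: ω = 2π·1.24e+04 = 7.791e+04 rad/s.
Step 2 — Transfer function: H(jω) = 1/(1 + jωRC).
Step 3 — Denominator: 1 + jωRC = 1 + j·7.791e+04·2670·4.85e-07 = 1 + j100.9.
Step 4 — H = 9.823e-05 - j0.009911.
Step 5 — Magnitude: |H| = 0.009911 (-40.1 dB); phase: φ = -89.4°.

|H| = 0.009911 (-40.1 dB), φ = -89.4°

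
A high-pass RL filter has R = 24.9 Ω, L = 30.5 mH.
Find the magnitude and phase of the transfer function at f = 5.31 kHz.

Step 1 — Angular frequency: ω = 2π·5310 = 3.336e+04 rad/s.
Step 2 — Transfer function: H(jω) = jωL/(R + jωL).
Step 3 — Numerator jωL = j·1018; denominator R + jωL = 24.9 + j1018.
Step 4 — H = 0.9994 + j0.02445.
Step 5 — Magnitude: |H| = 0.9997 (-0.0 dB); phase: φ = 1.4°.

|H| = 0.9997 (-0.0 dB), φ = 1.4°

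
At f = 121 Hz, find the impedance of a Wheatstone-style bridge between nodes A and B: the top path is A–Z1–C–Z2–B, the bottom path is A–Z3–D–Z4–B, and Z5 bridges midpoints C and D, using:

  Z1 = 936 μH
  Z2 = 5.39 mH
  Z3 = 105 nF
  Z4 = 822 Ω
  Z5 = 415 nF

Step 1 — Angular frequency: ω = 2π·f = 2π·121 = 760.3 rad/s.
Step 2 — Component impedances:
  Z1: Z = jωL = j·760.3·0.000936 = 0 + j0.7116 Ω
  Z2: Z = jωL = j·760.3·0.00539 = 0 + j4.098 Ω
  Z3: Z = 1/(jωC) = -j/(ω·C) = 0 - j1.253e+04 Ω
  Z4: Z = R = 822 Ω
  Z5: Z = 1/(jωC) = -j/(ω·C) = 0 - j3169 Ω
Step 3 — Bridge requires nodal analysis (the Z5 bridge couples midpoints C and D, so the two paths cannot be reduced to a simple series/parallel combination). Setting node B to ground and injecting 1 A at node A, the 3-node admittance system at A, C, D solves to V_A = Z_AB = 0.002097 + j4.816 Ω = 4.816∠90.0° Ω.

Z = 0.002097 + j4.816 Ω = 4.816∠90.0° Ω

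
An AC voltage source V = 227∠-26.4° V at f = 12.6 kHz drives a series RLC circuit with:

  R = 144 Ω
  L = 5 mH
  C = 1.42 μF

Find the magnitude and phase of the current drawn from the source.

Step 1 — Angular frequency: ω = 2π·f = 2π·1.26e+04 = 7.917e+04 rad/s.
Step 2 — Component impedances:
  R: Z = R = 144 Ω
  L: Z = jωL = j·7.917e+04·0.005 = 0 + j395.8 Ω
  C: Z = 1/(jωC) = -j/(ω·C) = 0 - j8.895 Ω
Step 3 — Series combination: Z_total = R + L + C = 144 + j386.9 Ω = 412.9∠69.6° Ω.
Step 4 — Source phasor: V = 227∠-26.4° V = 203.3 - j100.9 V.
Step 5 — Ohm's law: I = V / Z_total = (203.3 - j100.9) / (144 + j386.9) = -0.05735 - j0.5468 A.
Step 6 — Convert to polar: |I| = 0.5498 A, ∠I = -96.0°.

I = 0.5498∠-96.0° A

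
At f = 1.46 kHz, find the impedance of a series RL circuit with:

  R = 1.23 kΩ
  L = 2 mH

Step 1 — Angular frequency: ω = 2π·f = 2π·1460 = 9173 rad/s.
Step 2 — Component impedances:
  R: Z = R = 1230 Ω
  L: Z = jωL = j·9173·0.002 = 0 + j18.35 Ω
Step 3 — Series combination: Z_total = R + L = 1230 + j18.35 Ω = 1230∠0.9° Ω.

Z = 1230 + j18.35 Ω = 1230∠0.9° Ω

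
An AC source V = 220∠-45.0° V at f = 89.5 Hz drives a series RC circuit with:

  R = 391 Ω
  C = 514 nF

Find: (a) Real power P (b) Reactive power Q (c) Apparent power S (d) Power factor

Step 1 — Angular frequency: ω = 2π·f = 2π·89.5 = 562.3 rad/s.
Step 2 — Component impedances:
  R: Z = R = 391 Ω
  C: Z = 1/(jωC) = -j/(ω·C) = 0 - j3460 Ω
Step 3 — Series combination: Z_total = R + C = 391 - j3460 Ω = 3482∠-83.6° Ω.
Step 4 — Source phasor: V = 220∠-45.0° V = 155.6 - j155.6 V.
Step 5 — Current: I = V / Z = 0.04942 + j0.03938 A = 0.06319∠38.6° A.
Step 6 — Complex power: S = V·I* = 1.561 - j13.81 VA.
Step 7 — Real power: P = Re(S) = 1.561 W.
Step 8 — Reactive power: Q = Im(S) = -13.81 VAR.
Step 9 — Apparent power: |S| = 13.9 VA.
Step 10 — Power factor: PF = P/|S| = 0.1123 (leading).

(a) P = 1.561 W  (b) Q = -13.81 VAR  (c) S = 13.9 VA  (d) PF = 0.1123 (leading)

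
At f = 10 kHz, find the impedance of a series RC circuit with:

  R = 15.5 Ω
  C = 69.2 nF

Step 1 — Angular frequency: ω = 2π·f = 2π·1e+04 = 6.283e+04 rad/s.
Step 2 — Component impedances:
  R: Z = R = 15.5 Ω
  C: Z = 1/(jωC) = -j/(ω·C) = 0 - j230 Ω
Step 3 — Series combination: Z_total = R + C = 15.5 - j230 Ω = 230.5∠-86.1° Ω.

Z = 15.5 - j230 Ω = 230.5∠-86.1° Ω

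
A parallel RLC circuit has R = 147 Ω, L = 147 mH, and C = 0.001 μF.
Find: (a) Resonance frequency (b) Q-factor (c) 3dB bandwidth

Step 1 — Resonance: ω₀ = 1/√(LC) = 1/√(0.147·1e-09) = 8.248e+04 rad/s.
Step 2 — f₀ = ω₀/(2π) = 1.313e+04 Hz.
Step 3 — Parallel Q: Q = R/(ω₀L) = 147/(8.248e+04·0.147) = 0.01212.
Step 4 — Bandwidth: Δω = ω₀/Q = 6.803e+06 rad/s; BW = Δω/(2π) = 1.083e+06 Hz.

(a) f₀ = 1.313e+04 Hz  (b) Q = 0.01212  (c) BW = 1.083e+06 Hz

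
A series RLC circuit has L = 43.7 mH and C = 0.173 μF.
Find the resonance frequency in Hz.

Step 1 — Resonance condition Im(Z)=0 gives ω₀ = 1/√(LC).
Step 2 — ω₀ = 1/√(0.0437·1.73e-07) = 1.15e+04 rad/s.
Step 3 — f₀ = ω₀/(2π) = 1830 Hz.

f₀ = 1830 Hz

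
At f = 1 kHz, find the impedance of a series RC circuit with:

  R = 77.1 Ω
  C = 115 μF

Step 1 — Angular frequency: ω = 2π·f = 2π·1000 = 6283 rad/s.
Step 2 — Component impedances:
  R: Z = R = 77.1 Ω
  C: Z = 1/(jωC) = -j/(ω·C) = 0 - j1.384 Ω
Step 3 — Series combination: Z_total = R + C = 77.1 - j1.384 Ω = 77.11∠-1.0° Ω.

Z = 77.1 - j1.384 Ω = 77.11∠-1.0° Ω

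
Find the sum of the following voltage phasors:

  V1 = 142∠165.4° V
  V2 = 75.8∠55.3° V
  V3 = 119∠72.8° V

Step 1 — Convert each phasor to rectangular form:
  V1 = 142·(cos(165.4°) + j·sin(165.4°)) = -137.4 + j35.79 V
  V2 = 75.8·(cos(55.3°) + j·sin(55.3°)) = 43.15 + j62.32 V
  V3 = 119·(cos(72.8°) + j·sin(72.8°)) = 35.19 + j113.7 V
Step 2 — Sum components: V_total = -59.07 + j211.8 V.
Step 3 — Convert to polar: |V_total| = 219.9 V, ∠V_total = 105.6°.

V_total = 219.9∠105.6° V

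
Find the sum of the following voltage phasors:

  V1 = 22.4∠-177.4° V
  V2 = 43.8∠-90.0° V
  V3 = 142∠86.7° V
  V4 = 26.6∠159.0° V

Step 1 — Convert each phasor to rectangular form:
  V1 = 22.4·(cos(-177.4°) + j·sin(-177.4°)) = -22.38 - j1.016 V
  V2 = 43.8·(cos(-90.0°) + j·sin(-90.0°)) = 0 - j43.8 V
  V3 = 142·(cos(86.7°) + j·sin(86.7°)) = 8.174 + j141.8 V
  V4 = 26.6·(cos(159.0°) + j·sin(159.0°)) = -24.83 + j9.533 V
Step 2 — Sum components: V_total = -39.04 + j106.5 V.
Step 3 — Convert to polar: |V_total| = 113.4 V, ∠V_total = 110.1°.

V_total = 113.4∠110.1° V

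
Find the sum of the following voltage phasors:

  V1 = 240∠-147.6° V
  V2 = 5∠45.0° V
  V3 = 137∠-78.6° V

Step 1 — Convert each phasor to rectangular form:
  V1 = 240·(cos(-147.6°) + j·sin(-147.6°)) = -202.6 - j128.6 V
  V2 = 5·(cos(45.0°) + j·sin(45.0°)) = 3.536 + j3.536 V
  V3 = 137·(cos(-78.6°) + j·sin(-78.6°)) = 27.08 - j134.3 V
Step 2 — Sum components: V_total = -172 - j259.4 V.
Step 3 — Convert to polar: |V_total| = 311.2 V, ∠V_total = -123.6°.

V_total = 311.2∠-123.6° V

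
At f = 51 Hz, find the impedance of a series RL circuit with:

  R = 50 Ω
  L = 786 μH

Step 1 — Angular frequency: ω = 2π·f = 2π·51 = 320.4 rad/s.
Step 2 — Component impedances:
  R: Z = R = 50 Ω
  L: Z = jωL = j·320.4·0.000786 = 0 + j0.2519 Ω
Step 3 — Series combination: Z_total = R + L = 50 + j0.2519 Ω = 50∠0.3° Ω.

Z = 50 + j0.2519 Ω = 50∠0.3° Ω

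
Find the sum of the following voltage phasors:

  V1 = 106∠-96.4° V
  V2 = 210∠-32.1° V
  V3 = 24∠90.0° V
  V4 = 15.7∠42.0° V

Step 1 — Convert each phasor to rectangular form:
  V1 = 106·(cos(-96.4°) + j·sin(-96.4°)) = -11.82 - j105.3 V
  V2 = 210·(cos(-32.1°) + j·sin(-32.1°)) = 177.9 - j111.6 V
  V3 = 24·(cos(90.0°) + j·sin(90.0°)) = 0 + j24 V
  V4 = 15.7·(cos(42.0°) + j·sin(42.0°)) = 11.67 + j10.51 V
Step 2 — Sum components: V_total = 177.7 - j182.4 V.
Step 3 — Convert to polar: |V_total| = 254.7 V, ∠V_total = -45.7°.

V_total = 254.7∠-45.7° V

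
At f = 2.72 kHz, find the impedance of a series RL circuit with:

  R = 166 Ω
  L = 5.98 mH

Step 1 — Angular frequency: ω = 2π·f = 2π·2720 = 1.709e+04 rad/s.
Step 2 — Component impedances:
  R: Z = R = 166 Ω
  L: Z = jωL = j·1.709e+04·0.00598 = 0 + j102.2 Ω
Step 3 — Series combination: Z_total = R + L = 166 + j102.2 Ω = 194.9∠31.6° Ω.

Z = 166 + j102.2 Ω = 194.9∠31.6° Ω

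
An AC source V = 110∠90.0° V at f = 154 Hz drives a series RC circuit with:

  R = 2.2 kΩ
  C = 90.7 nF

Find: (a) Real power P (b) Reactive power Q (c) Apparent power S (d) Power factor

Step 1 — Angular frequency: ω = 2π·f = 2π·154 = 967.6 rad/s.
Step 2 — Component impedances:
  R: Z = R = 2200 Ω
  C: Z = 1/(jωC) = -j/(ω·C) = 0 - j1.139e+04 Ω
Step 3 — Series combination: Z_total = R + C = 2200 - j1.139e+04 Ω = 1.16e+04∠-79.1° Ω.
Step 4 — Source phasor: V = 110∠90.0° V = 0 + j110 V.
Step 5 — Current: I = V / Z = -0.009307 + j0.001797 A = 0.009479∠169.1° A.
Step 6 — Complex power: S = V·I* = 0.1977 - j1.024 VA.
Step 7 — Real power: P = Re(S) = 0.1977 W.
Step 8 — Reactive power: Q = Im(S) = -1.024 VAR.
Step 9 — Apparent power: |S| = 1.043 VA.
Step 10 — Power factor: PF = P/|S| = 0.1896 (leading).

(a) P = 0.1977 W  (b) Q = -1.024 VAR  (c) S = 1.043 VA  (d) PF = 0.1896 (leading)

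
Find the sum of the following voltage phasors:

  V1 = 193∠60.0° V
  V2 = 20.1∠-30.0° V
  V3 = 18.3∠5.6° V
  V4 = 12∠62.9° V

Step 1 — Convert each phasor to rectangular form:
  V1 = 193·(cos(60.0°) + j·sin(60.0°)) = 96.5 + j167.1 V
  V2 = 20.1·(cos(-30.0°) + j·sin(-30.0°)) = 17.41 - j10.05 V
  V3 = 18.3·(cos(5.6°) + j·sin(5.6°)) = 18.21 + j1.786 V
  V4 = 12·(cos(62.9°) + j·sin(62.9°)) = 5.467 + j10.68 V
Step 2 — Sum components: V_total = 137.6 + j169.6 V.
Step 3 — Convert to polar: |V_total| = 218.4 V, ∠V_total = 50.9°.

V_total = 218.4∠50.9° V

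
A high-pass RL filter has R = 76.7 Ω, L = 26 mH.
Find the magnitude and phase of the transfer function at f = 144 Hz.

Step 1 — Angular frequency: ω = 2π·144 = 904.8 rad/s.
Step 2 — Transfer function: H(jω) = jωL/(R + jωL).
Step 3 — Numerator jωL = j·23.52; denominator R + jωL = 76.7 + j23.52.
Step 4 — H = 0.08598 + j0.2803.
Step 5 — Magnitude: |H| = 0.2932 (-10.7 dB); phase: φ = 72.9°.

|H| = 0.2932 (-10.7 dB), φ = 72.9°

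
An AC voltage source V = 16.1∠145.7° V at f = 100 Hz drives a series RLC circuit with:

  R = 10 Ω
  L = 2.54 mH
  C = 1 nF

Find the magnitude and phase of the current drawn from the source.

Step 1 — Angular frequency: ω = 2π·f = 2π·100 = 628.3 rad/s.
Step 2 — Component impedances:
  R: Z = R = 10 Ω
  L: Z = jωL = j·628.3·0.00254 = 0 + j1.596 Ω
  C: Z = 1/(jωC) = -j/(ω·C) = 0 - j1.592e+06 Ω
Step 3 — Series combination: Z_total = R + L + C = 10 - j1.592e+06 Ω = 1.592e+06∠-90.0° Ω.
Step 4 — Source phasor: V = 16.1∠145.7° V = -13.3 + j9.073 V.
Step 5 — Ohm's law: I = V / Z_total = (-13.3 + j9.073) / (10 - j1.592e+06) = -5.701e-06 - j8.357e-06 A.
Step 6 — Convert to polar: |I| = 1.012e-05 A, ∠I = -124.3°.

I = 1.012e-05∠-124.3° A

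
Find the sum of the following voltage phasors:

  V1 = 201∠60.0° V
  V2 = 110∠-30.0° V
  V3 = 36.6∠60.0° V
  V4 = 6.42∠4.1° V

Step 1 — Convert each phasor to rectangular form:
  V1 = 201·(cos(60.0°) + j·sin(60.0°)) = 100.5 + j174.1 V
  V2 = 110·(cos(-30.0°) + j·sin(-30.0°)) = 95.26 - j55 V
  V3 = 36.6·(cos(60.0°) + j·sin(60.0°)) = 18.3 + j31.7 V
  V4 = 6.42·(cos(4.1°) + j·sin(4.1°)) = 6.404 + j0.459 V
Step 2 — Sum components: V_total = 220.5 + j151.2 V.
Step 3 — Convert to polar: |V_total| = 267.3 V, ∠V_total = 34.4°.

V_total = 267.3∠34.4° V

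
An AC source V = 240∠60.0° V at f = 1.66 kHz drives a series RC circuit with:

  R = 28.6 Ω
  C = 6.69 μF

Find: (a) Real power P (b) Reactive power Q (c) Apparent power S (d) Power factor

Step 1 — Angular frequency: ω = 2π·f = 2π·1660 = 1.043e+04 rad/s.
Step 2 — Component impedances:
  R: Z = R = 28.6 Ω
  C: Z = 1/(jωC) = -j/(ω·C) = 0 - j14.33 Ω
Step 3 — Series combination: Z_total = R + C = 28.6 - j14.33 Ω = 31.99∠-26.6° Ω.
Step 4 — Source phasor: V = 240∠60.0° V = 120 + j207.8 V.
Step 5 — Current: I = V / Z = 0.443 + j7.489 A = 7.502∠86.6° A.
Step 6 — Complex power: S = V·I* = 1610 - j806.7 VA.
Step 7 — Real power: P = Re(S) = 1610 W.
Step 8 — Reactive power: Q = Im(S) = -806.7 VAR.
Step 9 — Apparent power: |S| = 1801 VA.
Step 10 — Power factor: PF = P/|S| = 0.894 (leading).

(a) P = 1610 W  (b) Q = -806.7 VAR  (c) S = 1801 VA  (d) PF = 0.894 (leading)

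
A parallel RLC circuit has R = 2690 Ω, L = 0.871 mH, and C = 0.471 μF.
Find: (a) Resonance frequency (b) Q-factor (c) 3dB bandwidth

Step 1 — Resonance: ω₀ = 1/√(LC) = 1/√(0.000871·4.71e-07) = 4.937e+04 rad/s.
Step 2 — f₀ = ω₀/(2π) = 7858 Hz.
Step 3 — Parallel Q: Q = R/(ω₀L) = 2690/(4.937e+04·0.000871) = 62.55.
Step 4 — Bandwidth: Δω = ω₀/Q = 789.3 rad/s; BW = Δω/(2π) = 125.6 Hz.

(a) f₀ = 7858 Hz  (b) Q = 62.55  (c) BW = 125.6 Hz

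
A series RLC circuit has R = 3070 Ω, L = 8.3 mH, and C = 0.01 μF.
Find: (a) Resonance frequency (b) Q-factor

Step 1 — Resonance condition Im(Z)=0 gives ω₀ = 1/√(LC).
Step 2 — ω₀ = 1/√(0.0083·1e-08) = 1.098e+05 rad/s.
Step 3 — f₀ = ω₀/(2π) = 1.747e+04 Hz.
Step 4 — Series Q: Q = ω₀L/R = 1.098e+05·0.0083/3070 = 0.2968.

(a) f₀ = 1.747e+04 Hz  (b) Q = 0.2968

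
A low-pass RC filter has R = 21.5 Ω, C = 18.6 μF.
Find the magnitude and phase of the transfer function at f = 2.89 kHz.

Step 1 — Angular frequency: ω = 2π·2890 = 1.816e+04 rad/s.
Step 2 — Transfer function: H(jω) = 1/(1 + jωRC).
Step 3 — Denominator: 1 + jωRC = 1 + j·1.816e+04·21.5·1.86e-05 = 1 + j7.262.
Step 4 — H = 0.01861 - j0.1351.
Step 5 — Magnitude: |H| = 0.1364 (-17.3 dB); phase: φ = -82.2°.

|H| = 0.1364 (-17.3 dB), φ = -82.2°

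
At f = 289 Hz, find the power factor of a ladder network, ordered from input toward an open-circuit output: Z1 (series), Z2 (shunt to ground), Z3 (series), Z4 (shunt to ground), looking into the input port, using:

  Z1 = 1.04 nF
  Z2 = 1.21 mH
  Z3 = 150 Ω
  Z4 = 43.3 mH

Step 1 — Angular frequency: ω = 2π·f = 2π·289 = 1816 rad/s.
Step 2 — Component impedances:
  Z1: Z = 1/(jωC) = -j/(ω·C) = 0 - j5.295e+05 Ω
  Z2: Z = jωL = j·1816·0.00121 = 0 + j2.197 Ω
  Z3: Z = R = 150 Ω
  Z4: Z = jωL = j·1816·0.0433 = 0 + j78.63 Ω
Step 3 — Ladder network (open output): work backward from the far end, alternating series and parallel combinations. Z_in = 0.02494 - j5.295e+05 Ω = 5.295e+05∠-90.0° Ω.
Step 4 — Power factor: PF = cos(φ) = Re(Z)/|Z| = 0.02494/5.295e+05 = 4.71e-08.
Step 5 — Type: Im(Z) = -5.295e+05 ⇒ leading (phase φ = -90.0°).

PF = 4.71e-08 (leading, φ = -90.0°)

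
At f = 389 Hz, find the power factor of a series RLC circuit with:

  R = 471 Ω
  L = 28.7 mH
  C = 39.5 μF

Step 1 — Angular frequency: ω = 2π·f = 2π·389 = 2444 rad/s.
Step 2 — Component impedances:
  R: Z = R = 471 Ω
  L: Z = jωL = j·2444·0.0287 = 0 + j70.15 Ω
  C: Z = 1/(jωC) = -j/(ω·C) = 0 - j10.36 Ω
Step 3 — Series combination: Z_total = R + L + C = 471 + j59.79 Ω = 474.8∠7.2° Ω.
Step 4 — Power factor: PF = cos(φ) = Re(Z)/|Z| = 471/474.8 = 0.992.
Step 5 — Type: Im(Z) = 59.79 ⇒ lagging (phase φ = 7.2°).

PF = 0.992 (lagging, φ = 7.2°)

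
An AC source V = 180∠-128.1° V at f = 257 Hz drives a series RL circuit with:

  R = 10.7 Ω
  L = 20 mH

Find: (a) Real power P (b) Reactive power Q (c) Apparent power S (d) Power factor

Step 1 — Angular frequency: ω = 2π·f = 2π·257 = 1615 rad/s.
Step 2 — Component impedances:
  R: Z = R = 10.7 Ω
  L: Z = jωL = j·1615·0.02 = 0 + j32.3 Ω
Step 3 — Series combination: Z_total = R + L = 10.7 + j32.3 Ω = 34.02∠71.7° Ω.
Step 4 — Source phasor: V = 180∠-128.1° V = -111.1 - j141.6 V.
Step 5 — Current: I = V / Z = -4.979 + j1.789 A = 5.291∠160.2° A.
Step 6 — Complex power: S = V·I* = 299.5 + j904 VA.
Step 7 — Real power: P = Re(S) = 299.5 W.
Step 8 — Reactive power: Q = Im(S) = 904 VAR.
Step 9 — Apparent power: |S| = 952.3 VA.
Step 10 — Power factor: PF = P/|S| = 0.3145 (lagging).

(a) P = 299.5 W  (b) Q = 904 VAR  (c) S = 952.3 VA  (d) PF = 0.3145 (lagging)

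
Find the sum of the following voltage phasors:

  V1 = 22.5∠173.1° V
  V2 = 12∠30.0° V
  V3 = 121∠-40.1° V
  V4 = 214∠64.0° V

Step 1 — Convert each phasor to rectangular form:
  V1 = 22.5·(cos(173.1°) + j·sin(173.1°)) = -22.34 + j2.703 V
  V2 = 12·(cos(30.0°) + j·sin(30.0°)) = 10.39 + j6 V
  V3 = 121·(cos(-40.1°) + j·sin(-40.1°)) = 92.56 - j77.94 V
  V4 = 214·(cos(64.0°) + j·sin(64.0°)) = 93.81 + j192.3 V
Step 2 — Sum components: V_total = 174.4 + j123.1 V.
Step 3 — Convert to polar: |V_total| = 213.5 V, ∠V_total = 35.2°.

V_total = 213.5∠35.2° V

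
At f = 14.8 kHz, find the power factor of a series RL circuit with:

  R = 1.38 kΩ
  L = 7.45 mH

Step 1 — Angular frequency: ω = 2π·f = 2π·1.48e+04 = 9.299e+04 rad/s.
Step 2 — Component impedances:
  R: Z = R = 1380 Ω
  L: Z = jωL = j·9.299e+04·0.00745 = 0 + j692.8 Ω
Step 3 — Series combination: Z_total = R + L = 1380 + j692.8 Ω = 1544∠26.7° Ω.
Step 4 — Power factor: PF = cos(φ) = Re(Z)/|Z| = 1380/1544.1 = 0.8937.
Step 5 — Type: Im(Z) = 692.8 ⇒ lagging (phase φ = 26.7°).

PF = 0.8937 (lagging, φ = 26.7°)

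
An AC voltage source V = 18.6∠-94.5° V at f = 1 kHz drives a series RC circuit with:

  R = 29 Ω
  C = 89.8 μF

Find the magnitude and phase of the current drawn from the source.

Step 1 — Angular frequency: ω = 2π·f = 2π·1000 = 6283 rad/s.
Step 2 — Component impedances:
  R: Z = R = 29 Ω
  C: Z = 1/(jωC) = -j/(ω·C) = 0 - j1.772 Ω
Step 3 — Series combination: Z_total = R + C = 29 - j1.772 Ω = 29.05∠-3.5° Ω.
Step 4 — Source phasor: V = 18.6∠-94.5° V = -1.459 - j18.54 V.
Step 5 — Ohm's law: I = V / Z_total = (-1.459 - j18.54) / (29 - j1.772) = -0.0112 - j0.6401 A.
Step 6 — Convert to polar: |I| = 0.6402 A, ∠I = -91.0°.

I = 0.6402∠-91.0° A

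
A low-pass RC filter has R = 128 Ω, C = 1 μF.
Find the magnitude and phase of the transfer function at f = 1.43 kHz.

Step 1 — Angular frequency: ω = 2π·1430 = 8985 rad/s.
Step 2 — Transfer function: H(jω) = 1/(1 + jωRC).
Step 3 — Denominator: 1 + jωRC = 1 + j·8985·128·1e-06 = 1 + j1.15.
Step 4 — H = 0.4305 - j0.4952.
Step 5 — Magnitude: |H| = 0.6562 (-3.7 dB); phase: φ = -49.0°.

|H| = 0.6562 (-3.7 dB), φ = -49.0°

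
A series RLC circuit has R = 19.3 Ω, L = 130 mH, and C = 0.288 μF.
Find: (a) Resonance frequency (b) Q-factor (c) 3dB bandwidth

Step 1 — Resonance: ω₀ = 1/√(LC) = 1/√(0.13·2.88e-07) = 5168 rad/s.
Step 2 — f₀ = ω₀/(2π) = 822.5 Hz.
Step 3 — Series Q: Q = ω₀L/R = 5168·0.13/19.3 = 34.81.
Step 4 — Bandwidth: Δω = ω₀/Q = 148.5 rad/s; BW = Δω/(2π) = 23.63 Hz.

(a) f₀ = 822.5 Hz  (b) Q = 34.81  (c) BW = 23.63 Hz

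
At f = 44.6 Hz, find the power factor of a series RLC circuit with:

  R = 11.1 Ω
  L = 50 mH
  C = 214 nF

Step 1 — Angular frequency: ω = 2π·f = 2π·44.6 = 280.2 rad/s.
Step 2 — Component impedances:
  R: Z = R = 11.1 Ω
  L: Z = jωL = j·280.2·0.05 = 0 + j14.01 Ω
  C: Z = 1/(jωC) = -j/(ω·C) = 0 - j1.668e+04 Ω
Step 3 — Series combination: Z_total = R + L + C = 11.1 - j1.666e+04 Ω = 1.666e+04∠-90.0° Ω.
Step 4 — Power factor: PF = cos(φ) = Re(Z)/|Z| = 11.1/16661 = 0.0006662.
Step 5 — Type: Im(Z) = -1.666e+04 ⇒ leading (phase φ = -90.0°).

PF = 0.0006662 (leading, φ = -90.0°)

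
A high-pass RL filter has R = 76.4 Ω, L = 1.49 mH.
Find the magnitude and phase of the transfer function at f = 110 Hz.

Step 1 — Angular frequency: ω = 2π·110 = 691.2 rad/s.
Step 2 — Transfer function: H(jω) = jωL/(R + jωL).
Step 3 — Numerator jωL = j·1.03; denominator R + jωL = 76.4 + j1.03.
Step 4 — H = 0.0001817 + j0.01348.
Step 5 — Magnitude: |H| = 0.01348 (-37.4 dB); phase: φ = 89.2°.

|H| = 0.01348 (-37.4 dB), φ = 89.2°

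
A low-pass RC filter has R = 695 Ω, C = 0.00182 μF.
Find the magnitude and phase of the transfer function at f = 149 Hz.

Step 1 — Angular frequency: ω = 2π·149 = 936.2 rad/s.
Step 2 — Transfer function: H(jω) = 1/(1 + jωRC).
Step 3 — Denominator: 1 + jωRC = 1 + j·936.2·695·1.82e-09 = 1 + j0.001184.
Step 4 — H = 1 - j0.001184.
Step 5 — Magnitude: |H| = 1 (-0.0 dB); phase: φ = -0.1°.

|H| = 1 (-0.0 dB), φ = -0.1°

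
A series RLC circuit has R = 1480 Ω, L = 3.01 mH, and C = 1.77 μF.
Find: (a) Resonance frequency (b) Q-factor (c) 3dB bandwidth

Step 1 — Resonance condition Im(Z)=0 gives ω₀ = 1/√(LC).
Step 2 — ω₀ = 1/√(0.00301·1.77e-06) = 1.37e+04 rad/s.
Step 3 — f₀ = ω₀/(2π) = 2180 Hz.
Step 4 — Series Q: Q = ω₀L/R = 1.37e+04·0.00301/1480 = 0.02786.
Step 5 — 3dB bandwidth: Δω = ω₀/Q = 4.917e+05 rad/s; BW = Δω/(2π) = 7.826e+04 Hz.

(a) f₀ = 2180 Hz  (b) Q = 0.02786  (c) BW = 7.826e+04 Hz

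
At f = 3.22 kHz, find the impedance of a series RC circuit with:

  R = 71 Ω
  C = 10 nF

Step 1 — Angular frequency: ω = 2π·f = 2π·3220 = 2.023e+04 rad/s.
Step 2 — Component impedances:
  R: Z = R = 71 Ω
  C: Z = 1/(jωC) = -j/(ω·C) = 0 - j4943 Ω
Step 3 — Series combination: Z_total = R + C = 71 - j4943 Ω = 4943∠-89.2° Ω.

Z = 71 - j4943 Ω = 4943∠-89.2° Ω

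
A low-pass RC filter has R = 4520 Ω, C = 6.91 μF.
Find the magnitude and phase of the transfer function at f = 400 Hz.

Step 1 — Angular frequency: ω = 2π·400 = 2513 rad/s.
Step 2 — Transfer function: H(jω) = 1/(1 + jωRC).
Step 3 — Denominator: 1 + jωRC = 1 + j·2513·4520·6.91e-06 = 1 + j78.5.
Step 4 — H = 0.0001623 - j0.01274.
Step 5 — Magnitude: |H| = 0.01274 (-37.9 dB); phase: φ = -89.3°.

|H| = 0.01274 (-37.9 dB), φ = -89.3°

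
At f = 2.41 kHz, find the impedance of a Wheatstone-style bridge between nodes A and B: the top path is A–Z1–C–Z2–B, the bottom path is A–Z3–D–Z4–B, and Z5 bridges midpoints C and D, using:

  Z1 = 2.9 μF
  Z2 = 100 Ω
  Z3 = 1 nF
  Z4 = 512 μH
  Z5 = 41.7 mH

Step 1 — Angular frequency: ω = 2π·f = 2π·2410 = 1.514e+04 rad/s.
Step 2 — Component impedances:
  Z1: Z = 1/(jωC) = -j/(ω·C) = 0 - j22.77 Ω
  Z2: Z = R = 100 Ω
  Z3: Z = 1/(jωC) = -j/(ω·C) = 0 - j6.604e+04 Ω
  Z4: Z = jωL = j·1.514e+04·0.000512 = 0 + j7.753 Ω
  Z5: Z = jωL = j·1.514e+04·0.0417 = 0 + j631.4 Ω
Step 3 — Bridge requires nodal analysis (the Z5 bridge couples midpoints C and D, so the two paths cannot be reduced to a simple series/parallel combination). Setting node B to ground and injecting 1 A at node A, the 3-node admittance system at A, C, D solves to V_A = Z_AB = 97.59 - j7.641 Ω = 97.89∠-4.5° Ω.

Z = 97.59 - j7.641 Ω = 97.89∠-4.5° Ω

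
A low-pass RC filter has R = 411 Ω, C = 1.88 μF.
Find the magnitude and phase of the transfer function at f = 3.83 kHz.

Step 1 — Angular frequency: ω = 2π·3830 = 2.406e+04 rad/s.
Step 2 — Transfer function: H(jω) = 1/(1 + jωRC).
Step 3 — Denominator: 1 + jωRC = 1 + j·2.406e+04·411·1.88e-06 = 1 + j18.59.
Step 4 — H = 0.002884 - j0.05363.
Step 5 — Magnitude: |H| = 0.0537 (-25.4 dB); phase: φ = -86.9°.

|H| = 0.0537 (-25.4 dB), φ = -86.9°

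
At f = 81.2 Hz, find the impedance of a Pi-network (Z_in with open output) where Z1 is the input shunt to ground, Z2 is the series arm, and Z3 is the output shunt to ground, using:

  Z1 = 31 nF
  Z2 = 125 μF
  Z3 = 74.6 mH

Step 1 — Angular frequency: ω = 2π·f = 2π·81.2 = 510.2 rad/s.
Step 2 — Component impedances:
  Z1: Z = 1/(jωC) = -j/(ω·C) = 0 - j6.323e+04 Ω
  Z2: Z = 1/(jωC) = -j/(ω·C) = 0 - j15.68 Ω
  Z3: Z = jωL = j·510.2·0.0746 = 0 + j38.06 Ω
Step 3 — With open output, the series arm Z2 and the output shunt Z3 appear in series to ground: Z2 + Z3 = 0 + j22.38 Ω.
Step 4 — Parallel with input shunt Z1: Z_in = Z1 || (Z2 + Z3) = 0 + j22.39 Ω = 22.39∠90.0° Ω.

Z = 0 + j22.39 Ω = 22.39∠90.0° Ω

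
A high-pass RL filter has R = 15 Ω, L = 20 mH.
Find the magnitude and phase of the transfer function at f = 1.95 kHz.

Step 1 — Angular frequency: ω = 2π·1950 = 1.225e+04 rad/s.
Step 2 — Transfer function: H(jω) = jωL/(R + jωL).
Step 3 — Numerator jωL = j·245; denominator R + jωL = 15 + j245.
Step 4 — H = 0.9963 + j0.06098.
Step 5 — Magnitude: |H| = 0.9981 (-0.0 dB); phase: φ = 3.5°.

|H| = 0.9981 (-0.0 dB), φ = 3.5°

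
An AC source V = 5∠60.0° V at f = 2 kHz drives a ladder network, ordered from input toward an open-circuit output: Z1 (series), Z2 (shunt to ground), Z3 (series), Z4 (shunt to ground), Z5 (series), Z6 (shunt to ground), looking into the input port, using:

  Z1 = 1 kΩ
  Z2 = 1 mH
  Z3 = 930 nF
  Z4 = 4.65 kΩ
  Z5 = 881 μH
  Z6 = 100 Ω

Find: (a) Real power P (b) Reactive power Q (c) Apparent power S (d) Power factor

Step 1 — Angular frequency: ω = 2π·f = 2π·2000 = 1.257e+04 rad/s.
Step 2 — Component impedances:
  Z1: Z = R = 1000 Ω
  Z2: Z = jωL = j·1.257e+04·0.001 = 0 + j12.57 Ω
  Z3: Z = 1/(jωC) = -j/(ω·C) = 0 - j85.57 Ω
  Z4: Z = R = 4650 Ω
  Z5: Z = jωL = j·1.257e+04·0.000881 = 0 + j11.07 Ω
  Z6: Z = R = 100 Ω
Step 3 — Ladder network (open output): work backward from the far end, alternating series and parallel combinations. Z_in = 1001 + j13.3 Ω = 1001∠0.8° Ω.
Step 4 — Source phasor: V = 5∠60.0° V = 2.5 + j4.33 V.
Step 5 — Current: I = V / Z = 0.002554 + j0.004291 A = 0.004994∠59.2° A.
Step 6 — Complex power: S = V·I* = 0.02497 + j0.0003316 VA.
Step 7 — Real power: P = Re(S) = 0.02497 W.
Step 8 — Reactive power: Q = Im(S) = 0.0003316 VAR.
Step 9 — Apparent power: |S| = 0.02497 VA.
Step 10 — Power factor: PF = P/|S| = 0.9999 (lagging).

(a) P = 0.02497 W  (b) Q = 0.0003316 VAR  (c) S = 0.02497 VA  (d) PF = 0.9999 (lagging)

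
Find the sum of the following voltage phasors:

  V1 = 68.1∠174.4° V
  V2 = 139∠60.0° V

Step 1 — Convert each phasor to rectangular form:
  V1 = 68.1·(cos(174.4°) + j·sin(174.4°)) = -67.77 + j6.645 V
  V2 = 139·(cos(60.0°) + j·sin(60.0°)) = 69.5 + j120.4 V
Step 2 — Sum components: V_total = 1.725 + j127 V.
Step 3 — Convert to polar: |V_total| = 127 V, ∠V_total = 89.2°.

V_total = 127∠89.2° V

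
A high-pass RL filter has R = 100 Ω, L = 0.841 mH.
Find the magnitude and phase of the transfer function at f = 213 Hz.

Step 1 — Angular frequency: ω = 2π·213 = 1338 rad/s.
Step 2 — Transfer function: H(jω) = jωL/(R + jωL).
Step 3 — Numerator jωL = j·1.126; denominator R + jωL = 100 + j1.126.
Step 4 — H = 0.0001267 + j0.01125.
Step 5 — Magnitude: |H| = 0.01125 (-39.0 dB); phase: φ = 89.4°.

|H| = 0.01125 (-39.0 dB), φ = 89.4°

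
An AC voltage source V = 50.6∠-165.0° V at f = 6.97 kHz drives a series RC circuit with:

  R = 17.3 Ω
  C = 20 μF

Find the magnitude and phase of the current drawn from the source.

Step 1 — Angular frequency: ω = 2π·f = 2π·6970 = 4.379e+04 rad/s.
Step 2 — Component impedances:
  R: Z = R = 17.3 Ω
  C: Z = 1/(jωC) = -j/(ω·C) = 0 - j1.142 Ω
Step 3 — Series combination: Z_total = R + C = 17.3 - j1.142 Ω = 17.34∠-3.8° Ω.
Step 4 — Source phasor: V = 50.6∠-165.0° V = -48.88 - j13.1 V.
Step 5 — Ohm's law: I = V / Z_total = (-48.88 - j13.1) / (17.3 - j1.142) = -2.763 - j0.9394 A.
Step 6 — Convert to polar: |I| = 2.919 A, ∠I = -161.2°.

I = 2.919∠-161.2° A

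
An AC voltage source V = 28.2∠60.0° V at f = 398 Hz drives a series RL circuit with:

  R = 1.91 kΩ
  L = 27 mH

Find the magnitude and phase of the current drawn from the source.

Step 1 — Angular frequency: ω = 2π·f = 2π·398 = 2501 rad/s.
Step 2 — Component impedances:
  R: Z = R = 1910 Ω
  L: Z = jωL = j·2501·0.027 = 0 + j67.52 Ω
Step 3 — Series combination: Z_total = R + L = 1910 + j67.52 Ω = 1911∠2.0° Ω.
Step 4 — Source phasor: V = 28.2∠60.0° V = 14.1 + j24.42 V.
Step 5 — Ohm's law: I = V / Z_total = (14.1 + j24.42) / (1910 + j67.52) = 0.007824 + j0.01251 A.
Step 6 — Convert to polar: |I| = 0.01476 A, ∠I = 58.0°.

I = 0.01476∠58.0° A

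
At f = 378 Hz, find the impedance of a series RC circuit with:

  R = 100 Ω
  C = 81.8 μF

Step 1 — Angular frequency: ω = 2π·f = 2π·378 = 2375 rad/s.
Step 2 — Component impedances:
  R: Z = R = 100 Ω
  C: Z = 1/(jωC) = -j/(ω·C) = 0 - j5.147 Ω
Step 3 — Series combination: Z_total = R + C = 100 - j5.147 Ω = 100.1∠-2.9° Ω.

Z = 100 - j5.147 Ω = 100.1∠-2.9° Ω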